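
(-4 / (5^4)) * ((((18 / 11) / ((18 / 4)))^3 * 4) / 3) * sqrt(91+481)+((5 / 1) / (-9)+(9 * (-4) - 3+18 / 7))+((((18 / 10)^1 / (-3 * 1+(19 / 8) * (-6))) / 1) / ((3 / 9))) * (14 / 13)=-37.33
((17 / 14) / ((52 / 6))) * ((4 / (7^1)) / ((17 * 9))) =1 / 1911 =0.00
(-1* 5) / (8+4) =-5 / 12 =-0.42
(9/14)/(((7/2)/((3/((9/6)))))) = 18/49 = 0.37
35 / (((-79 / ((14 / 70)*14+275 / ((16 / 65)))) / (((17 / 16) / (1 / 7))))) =-74635967 / 20224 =-3690.47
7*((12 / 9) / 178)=14 / 267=0.05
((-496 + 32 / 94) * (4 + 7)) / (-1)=256256 / 47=5452.26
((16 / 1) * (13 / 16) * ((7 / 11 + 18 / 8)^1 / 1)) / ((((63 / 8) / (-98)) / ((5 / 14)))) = -16510 / 99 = -166.77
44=44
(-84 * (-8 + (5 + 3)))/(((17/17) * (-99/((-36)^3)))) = 0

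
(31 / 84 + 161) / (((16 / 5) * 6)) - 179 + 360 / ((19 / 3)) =-17428819 / 153216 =-113.75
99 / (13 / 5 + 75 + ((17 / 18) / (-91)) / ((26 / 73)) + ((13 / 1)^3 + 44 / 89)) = 1876214340 / 43116262951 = 0.04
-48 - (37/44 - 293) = 10743/44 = 244.16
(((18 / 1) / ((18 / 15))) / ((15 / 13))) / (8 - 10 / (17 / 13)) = 221 / 6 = 36.83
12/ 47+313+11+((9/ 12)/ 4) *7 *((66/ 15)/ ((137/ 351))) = 87326007/ 257560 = 339.05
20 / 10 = 2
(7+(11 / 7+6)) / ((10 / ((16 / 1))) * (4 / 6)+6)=2.27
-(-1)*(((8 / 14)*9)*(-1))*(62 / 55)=-2232 / 385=-5.80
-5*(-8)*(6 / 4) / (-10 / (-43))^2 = 5547 / 5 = 1109.40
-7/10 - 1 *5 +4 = -1.70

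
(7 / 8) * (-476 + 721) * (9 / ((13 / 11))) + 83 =178417 / 104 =1715.55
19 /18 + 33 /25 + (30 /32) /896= 7665967 /3225600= 2.38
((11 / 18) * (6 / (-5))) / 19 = -11 / 285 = -0.04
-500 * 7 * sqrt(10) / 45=-700 * sqrt(10) / 9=-245.95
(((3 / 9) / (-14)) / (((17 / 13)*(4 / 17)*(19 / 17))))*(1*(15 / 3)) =-1105 / 3192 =-0.35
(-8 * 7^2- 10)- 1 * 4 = -406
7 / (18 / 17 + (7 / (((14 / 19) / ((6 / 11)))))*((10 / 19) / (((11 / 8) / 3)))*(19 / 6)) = 14399 / 40938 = 0.35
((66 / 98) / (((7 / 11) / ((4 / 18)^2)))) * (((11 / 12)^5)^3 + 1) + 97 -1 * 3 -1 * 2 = 469158787584377769629 / 5095872385794441216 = 92.07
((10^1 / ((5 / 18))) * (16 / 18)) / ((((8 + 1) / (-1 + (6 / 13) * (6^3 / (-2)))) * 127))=-21152 / 14859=-1.42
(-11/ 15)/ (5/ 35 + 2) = -0.34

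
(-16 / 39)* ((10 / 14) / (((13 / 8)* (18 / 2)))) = -640 / 31941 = -0.02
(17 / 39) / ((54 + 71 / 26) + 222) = 34 / 21741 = 0.00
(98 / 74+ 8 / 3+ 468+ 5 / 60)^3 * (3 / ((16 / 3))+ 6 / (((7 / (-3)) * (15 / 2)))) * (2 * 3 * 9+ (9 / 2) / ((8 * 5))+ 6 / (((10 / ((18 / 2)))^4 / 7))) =4894169438838224156409 / 2593433600000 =1887138902.97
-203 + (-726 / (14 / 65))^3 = -13135903439504 / 343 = -38297094575.81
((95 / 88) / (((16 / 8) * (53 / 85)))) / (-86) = -8075 / 802208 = -0.01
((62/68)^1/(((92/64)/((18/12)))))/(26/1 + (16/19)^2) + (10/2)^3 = 78564507/628337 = 125.04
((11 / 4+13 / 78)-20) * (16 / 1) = -820 / 3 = -273.33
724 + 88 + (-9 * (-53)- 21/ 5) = 6424/ 5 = 1284.80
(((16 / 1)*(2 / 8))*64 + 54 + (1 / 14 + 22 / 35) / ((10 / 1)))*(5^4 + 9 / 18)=38789757 / 200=193948.78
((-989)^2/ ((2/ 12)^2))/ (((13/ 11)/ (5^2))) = 9683397900/ 13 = 744876761.54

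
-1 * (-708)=708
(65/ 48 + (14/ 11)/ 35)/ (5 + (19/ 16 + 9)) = 3671/ 40095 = 0.09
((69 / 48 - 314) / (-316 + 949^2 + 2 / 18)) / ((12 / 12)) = -45009 / 129641056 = -0.00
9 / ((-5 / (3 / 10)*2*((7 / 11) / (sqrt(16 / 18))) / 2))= -99*sqrt(2) / 175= -0.80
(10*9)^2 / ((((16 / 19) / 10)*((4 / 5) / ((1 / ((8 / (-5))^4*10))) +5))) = 120234375 / 71786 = 1674.90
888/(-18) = -148/3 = -49.33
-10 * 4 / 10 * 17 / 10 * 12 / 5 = -408 / 25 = -16.32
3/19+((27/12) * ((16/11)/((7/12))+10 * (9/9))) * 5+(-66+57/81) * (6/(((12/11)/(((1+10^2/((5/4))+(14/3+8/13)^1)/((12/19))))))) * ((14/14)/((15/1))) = -347184871697/110918808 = -3130.08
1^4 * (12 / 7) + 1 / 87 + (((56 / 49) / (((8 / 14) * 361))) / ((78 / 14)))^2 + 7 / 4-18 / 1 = -2337719702455 / 160953211692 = -14.52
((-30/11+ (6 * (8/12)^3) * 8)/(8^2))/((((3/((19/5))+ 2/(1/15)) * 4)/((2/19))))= 0.00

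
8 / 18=4 / 9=0.44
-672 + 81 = -591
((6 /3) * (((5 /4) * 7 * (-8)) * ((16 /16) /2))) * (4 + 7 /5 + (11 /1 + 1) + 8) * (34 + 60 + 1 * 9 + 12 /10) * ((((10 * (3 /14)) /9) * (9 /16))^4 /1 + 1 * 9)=-93706899648183 /56197120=-1667468.01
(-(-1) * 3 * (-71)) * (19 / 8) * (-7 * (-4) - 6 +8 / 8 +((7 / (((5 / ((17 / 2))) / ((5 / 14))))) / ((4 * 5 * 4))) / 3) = -29808853 / 2560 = -11644.08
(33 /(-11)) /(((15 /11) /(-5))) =11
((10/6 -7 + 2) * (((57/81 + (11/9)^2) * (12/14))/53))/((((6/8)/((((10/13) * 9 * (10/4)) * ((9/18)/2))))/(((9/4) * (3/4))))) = -11125/9646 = -1.15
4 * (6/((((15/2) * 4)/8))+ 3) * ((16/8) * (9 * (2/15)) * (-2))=-2208/25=-88.32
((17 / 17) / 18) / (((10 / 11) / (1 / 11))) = 1 / 180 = 0.01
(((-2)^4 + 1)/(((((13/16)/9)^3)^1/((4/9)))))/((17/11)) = 14598144/2197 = 6644.58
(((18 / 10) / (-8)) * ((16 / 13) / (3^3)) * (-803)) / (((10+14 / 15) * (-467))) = -803 / 497822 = -0.00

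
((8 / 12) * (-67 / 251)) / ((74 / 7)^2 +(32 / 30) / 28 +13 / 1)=-490 / 343619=-0.00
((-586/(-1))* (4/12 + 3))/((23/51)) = 99620/23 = 4331.30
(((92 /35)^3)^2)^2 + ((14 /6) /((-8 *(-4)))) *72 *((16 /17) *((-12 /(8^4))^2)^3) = 1801534560605832186490444277941723173097853 /16557897968324647885733888000000000000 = 108802.13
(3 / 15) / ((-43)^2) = 1 / 9245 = 0.00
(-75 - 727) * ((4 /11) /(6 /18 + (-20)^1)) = 9624 /649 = 14.83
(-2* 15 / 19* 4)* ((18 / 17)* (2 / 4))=-1080 / 323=-3.34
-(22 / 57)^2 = -484 / 3249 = -0.15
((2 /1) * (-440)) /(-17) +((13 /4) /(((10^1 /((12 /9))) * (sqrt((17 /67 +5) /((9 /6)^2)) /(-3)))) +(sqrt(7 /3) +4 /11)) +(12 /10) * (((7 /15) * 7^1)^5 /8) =-39 * sqrt(1474) /1760 +sqrt(21) /3 +102172121563 /946687500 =108.60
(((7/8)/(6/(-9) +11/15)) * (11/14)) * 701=115665/16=7229.06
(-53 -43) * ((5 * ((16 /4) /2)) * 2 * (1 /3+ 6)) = -12160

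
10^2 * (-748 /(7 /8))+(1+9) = -598330 /7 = -85475.71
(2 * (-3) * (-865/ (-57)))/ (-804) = 865/ 7638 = 0.11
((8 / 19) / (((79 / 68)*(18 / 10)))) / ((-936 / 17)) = -5780 / 1580553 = -0.00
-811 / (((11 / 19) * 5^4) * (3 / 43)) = -662587 / 20625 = -32.13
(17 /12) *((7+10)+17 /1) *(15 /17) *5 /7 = 30.36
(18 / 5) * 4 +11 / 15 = 227 / 15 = 15.13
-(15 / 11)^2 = -225 / 121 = -1.86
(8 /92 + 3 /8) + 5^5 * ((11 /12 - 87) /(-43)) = 148504715 /23736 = 6256.52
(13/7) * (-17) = -221/7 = -31.57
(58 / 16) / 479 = 29 / 3832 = 0.01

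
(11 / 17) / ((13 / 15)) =165 / 221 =0.75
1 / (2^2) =1 / 4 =0.25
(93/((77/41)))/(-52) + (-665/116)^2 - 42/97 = 31.48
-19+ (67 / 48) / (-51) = -46579 / 2448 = -19.03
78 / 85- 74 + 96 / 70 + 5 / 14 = -84911 / 1190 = -71.35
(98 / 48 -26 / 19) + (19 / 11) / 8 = 1115 / 1254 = 0.89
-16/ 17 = -0.94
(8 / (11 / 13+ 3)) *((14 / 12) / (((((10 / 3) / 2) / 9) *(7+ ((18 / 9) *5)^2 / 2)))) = 0.23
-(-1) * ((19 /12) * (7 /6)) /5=133 /360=0.37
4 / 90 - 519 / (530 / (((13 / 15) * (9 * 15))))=-109259 / 954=-114.53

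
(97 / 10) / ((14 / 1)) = 97 / 140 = 0.69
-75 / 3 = -25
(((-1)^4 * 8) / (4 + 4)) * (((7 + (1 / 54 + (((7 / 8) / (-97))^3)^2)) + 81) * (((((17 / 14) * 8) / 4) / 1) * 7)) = 8821797155015038205179 / 5895682558022909952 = 1496.31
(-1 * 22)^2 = 484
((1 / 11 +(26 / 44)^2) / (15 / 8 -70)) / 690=-71 / 7583675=-0.00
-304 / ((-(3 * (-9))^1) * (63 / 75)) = -7600 / 567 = -13.40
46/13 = 3.54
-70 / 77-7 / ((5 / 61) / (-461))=2165267 / 55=39368.49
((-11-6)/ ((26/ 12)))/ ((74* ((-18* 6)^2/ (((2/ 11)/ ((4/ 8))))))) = -17/ 5142852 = -0.00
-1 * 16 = -16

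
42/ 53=0.79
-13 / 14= -0.93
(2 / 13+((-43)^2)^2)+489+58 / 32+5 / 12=2133638447 / 624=3419292.38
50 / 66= 25 / 33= 0.76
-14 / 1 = -14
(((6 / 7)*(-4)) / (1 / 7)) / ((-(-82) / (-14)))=168 / 41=4.10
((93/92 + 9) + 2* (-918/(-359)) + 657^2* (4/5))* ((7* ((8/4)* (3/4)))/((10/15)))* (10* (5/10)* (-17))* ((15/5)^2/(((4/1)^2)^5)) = -549697812160077/138529472512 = -3968.09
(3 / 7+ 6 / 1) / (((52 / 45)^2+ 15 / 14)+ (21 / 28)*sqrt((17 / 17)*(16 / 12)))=6217549875 / 2026338743 -1291696875*sqrt(3) / 2026338743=1.96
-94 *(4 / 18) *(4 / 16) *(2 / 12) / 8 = -47 / 432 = -0.11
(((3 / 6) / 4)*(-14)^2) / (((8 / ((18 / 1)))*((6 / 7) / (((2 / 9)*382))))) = 65513 / 12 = 5459.42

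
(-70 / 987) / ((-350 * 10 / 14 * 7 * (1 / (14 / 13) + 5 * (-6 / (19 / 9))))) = -38 / 12453825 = -0.00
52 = 52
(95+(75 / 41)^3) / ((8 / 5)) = 17423425 / 275684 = 63.20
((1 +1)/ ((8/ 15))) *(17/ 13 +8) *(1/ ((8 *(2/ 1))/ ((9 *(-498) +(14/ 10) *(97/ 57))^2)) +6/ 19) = 197222778705601/ 4505280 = 43775920.41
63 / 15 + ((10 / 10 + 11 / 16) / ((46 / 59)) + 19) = 93341 / 3680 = 25.36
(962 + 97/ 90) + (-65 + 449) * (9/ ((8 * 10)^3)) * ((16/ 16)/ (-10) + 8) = 346727197/ 360000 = 963.13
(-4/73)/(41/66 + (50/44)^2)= -5808/202721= -0.03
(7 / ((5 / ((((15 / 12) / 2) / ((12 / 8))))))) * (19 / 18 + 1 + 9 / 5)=2429 / 1080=2.25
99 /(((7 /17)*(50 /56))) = 6732 /25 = 269.28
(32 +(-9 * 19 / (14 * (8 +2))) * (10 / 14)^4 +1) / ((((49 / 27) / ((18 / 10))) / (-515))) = -54992442321 / 3294172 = -16693.86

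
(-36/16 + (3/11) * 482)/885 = 379/2596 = 0.15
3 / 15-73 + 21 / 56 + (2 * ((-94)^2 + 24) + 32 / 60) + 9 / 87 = 61415777 / 3480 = 17648.21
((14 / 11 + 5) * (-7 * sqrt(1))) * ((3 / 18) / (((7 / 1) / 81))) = -1863 / 22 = -84.68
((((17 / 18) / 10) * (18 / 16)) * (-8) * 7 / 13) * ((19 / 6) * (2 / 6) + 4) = -833 / 360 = -2.31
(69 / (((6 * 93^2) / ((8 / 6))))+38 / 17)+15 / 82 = 87531461 / 36170118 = 2.42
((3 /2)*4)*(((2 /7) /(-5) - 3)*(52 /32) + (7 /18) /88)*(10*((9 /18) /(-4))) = 275173 /7392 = 37.23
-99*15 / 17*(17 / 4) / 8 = -46.41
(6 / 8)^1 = 3 / 4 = 0.75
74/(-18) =-37/9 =-4.11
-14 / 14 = -1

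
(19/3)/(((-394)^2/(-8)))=-38/116427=-0.00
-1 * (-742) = 742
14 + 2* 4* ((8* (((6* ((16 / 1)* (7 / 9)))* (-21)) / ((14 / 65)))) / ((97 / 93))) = -43329202 / 97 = -446692.80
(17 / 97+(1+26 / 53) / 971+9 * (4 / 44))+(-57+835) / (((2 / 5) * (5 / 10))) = 213658506763 / 54911021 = 3890.99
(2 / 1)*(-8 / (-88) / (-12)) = -1 / 66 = -0.02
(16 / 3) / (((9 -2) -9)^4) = 1 / 3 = 0.33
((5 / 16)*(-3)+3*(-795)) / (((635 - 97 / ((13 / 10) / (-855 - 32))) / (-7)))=694785 / 2779664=0.25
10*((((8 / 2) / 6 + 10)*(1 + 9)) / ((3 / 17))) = 54400 / 9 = 6044.44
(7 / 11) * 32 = 224 / 11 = 20.36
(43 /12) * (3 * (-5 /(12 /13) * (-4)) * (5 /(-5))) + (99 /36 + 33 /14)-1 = -4805 /21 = -228.81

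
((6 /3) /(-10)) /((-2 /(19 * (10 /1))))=19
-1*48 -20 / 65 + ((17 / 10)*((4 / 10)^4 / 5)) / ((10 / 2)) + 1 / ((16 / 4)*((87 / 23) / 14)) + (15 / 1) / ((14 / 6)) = -50659018451 / 1237031250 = -40.95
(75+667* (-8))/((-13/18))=94698/13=7284.46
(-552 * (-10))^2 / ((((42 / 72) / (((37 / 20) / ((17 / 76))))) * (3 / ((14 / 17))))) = 118592062.01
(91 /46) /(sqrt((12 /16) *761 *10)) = 91 *sqrt(22830) /525090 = 0.03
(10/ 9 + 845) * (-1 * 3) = -7615/ 3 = -2538.33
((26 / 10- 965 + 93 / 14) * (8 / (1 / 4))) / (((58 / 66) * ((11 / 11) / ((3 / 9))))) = -406032 / 35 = -11600.91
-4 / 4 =-1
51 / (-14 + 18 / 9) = -17 / 4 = -4.25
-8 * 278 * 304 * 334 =-225816064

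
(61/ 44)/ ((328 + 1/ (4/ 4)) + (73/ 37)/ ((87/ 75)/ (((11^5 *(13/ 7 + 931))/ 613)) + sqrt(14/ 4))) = 66470730773527302761811769119/ 15774104982692331254108687049404-2588421355036889344671875 *sqrt(14)/ 717004771940560511550394865882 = 0.00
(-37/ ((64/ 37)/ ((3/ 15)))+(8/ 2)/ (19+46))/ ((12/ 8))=-5847/ 2080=-2.81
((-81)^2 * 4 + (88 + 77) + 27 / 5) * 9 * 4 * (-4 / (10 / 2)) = -19018368 / 25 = -760734.72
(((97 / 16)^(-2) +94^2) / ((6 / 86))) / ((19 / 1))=3574941740 / 536313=6665.77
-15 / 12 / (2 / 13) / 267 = -65 / 2136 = -0.03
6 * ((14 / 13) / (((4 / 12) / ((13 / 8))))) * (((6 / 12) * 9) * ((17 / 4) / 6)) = 3213 / 32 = 100.41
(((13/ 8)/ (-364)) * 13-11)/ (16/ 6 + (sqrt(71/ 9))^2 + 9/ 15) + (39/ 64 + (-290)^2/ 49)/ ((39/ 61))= 1287636809/ 479661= 2684.47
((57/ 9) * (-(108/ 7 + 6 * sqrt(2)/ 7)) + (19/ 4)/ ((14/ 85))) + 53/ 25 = -13351/ 200 - 38 * sqrt(2)/ 7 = -74.43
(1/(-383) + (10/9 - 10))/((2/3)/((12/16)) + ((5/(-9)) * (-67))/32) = -980768/226353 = -4.33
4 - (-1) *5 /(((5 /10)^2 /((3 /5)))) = 16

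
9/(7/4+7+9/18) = 36/37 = 0.97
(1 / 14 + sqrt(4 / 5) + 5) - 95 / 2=-297 / 7 + 2* sqrt(5) / 5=-41.53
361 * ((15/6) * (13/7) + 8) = 63897/14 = 4564.07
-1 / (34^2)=-1 / 1156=-0.00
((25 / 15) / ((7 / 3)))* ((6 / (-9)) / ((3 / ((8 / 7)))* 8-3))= -5 / 189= -0.03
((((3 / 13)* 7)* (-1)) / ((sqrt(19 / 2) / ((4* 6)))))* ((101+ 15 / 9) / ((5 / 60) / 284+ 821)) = -176343552* sqrt(38) / 691098343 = -1.57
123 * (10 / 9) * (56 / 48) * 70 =100450 / 9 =11161.11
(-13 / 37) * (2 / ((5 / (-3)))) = 78 / 185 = 0.42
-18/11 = -1.64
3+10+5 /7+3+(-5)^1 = 82 /7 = 11.71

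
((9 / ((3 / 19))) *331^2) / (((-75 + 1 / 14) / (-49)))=4284054222 / 1049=4083941.11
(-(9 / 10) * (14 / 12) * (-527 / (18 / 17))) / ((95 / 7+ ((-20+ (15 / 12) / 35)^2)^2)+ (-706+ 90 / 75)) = 4818365216 / 1458292613583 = 0.00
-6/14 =-3/7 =-0.43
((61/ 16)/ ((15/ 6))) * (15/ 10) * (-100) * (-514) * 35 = 8230425/ 2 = 4115212.50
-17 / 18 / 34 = -1 / 36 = -0.03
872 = 872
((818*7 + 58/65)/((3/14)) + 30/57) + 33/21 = 693180181/25935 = 26727.60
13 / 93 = 0.14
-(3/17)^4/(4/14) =-567/167042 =-0.00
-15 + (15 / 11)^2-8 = -2558 / 121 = -21.14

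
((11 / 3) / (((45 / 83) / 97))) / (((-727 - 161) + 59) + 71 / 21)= -619927 / 780210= -0.79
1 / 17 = 0.06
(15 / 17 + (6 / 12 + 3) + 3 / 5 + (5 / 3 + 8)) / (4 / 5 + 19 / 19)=7471 / 918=8.14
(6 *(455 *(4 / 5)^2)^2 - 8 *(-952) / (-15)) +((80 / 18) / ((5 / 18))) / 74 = 1410469016 / 2775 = 508277.12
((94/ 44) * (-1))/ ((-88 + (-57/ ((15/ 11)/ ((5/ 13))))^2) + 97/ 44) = -15886/ 1283989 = -0.01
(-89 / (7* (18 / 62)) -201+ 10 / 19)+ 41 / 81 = -2626039 / 10773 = -243.76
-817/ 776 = -1.05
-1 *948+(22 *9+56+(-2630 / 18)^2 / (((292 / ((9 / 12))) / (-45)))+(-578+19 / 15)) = -21831291 / 5840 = -3738.23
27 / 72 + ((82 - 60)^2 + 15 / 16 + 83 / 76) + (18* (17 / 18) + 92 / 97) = 14872363 / 29488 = 504.35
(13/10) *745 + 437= 2811/2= 1405.50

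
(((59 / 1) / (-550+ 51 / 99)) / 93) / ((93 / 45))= -9735 / 17425813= -0.00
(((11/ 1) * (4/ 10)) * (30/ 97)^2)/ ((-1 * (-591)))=1320/ 1853573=0.00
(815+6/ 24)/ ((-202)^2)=3261/ 163216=0.02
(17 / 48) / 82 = 17 / 3936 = 0.00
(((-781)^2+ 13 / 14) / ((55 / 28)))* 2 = 34157868 / 55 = 621052.15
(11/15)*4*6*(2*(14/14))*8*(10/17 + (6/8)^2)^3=337307267/786080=429.10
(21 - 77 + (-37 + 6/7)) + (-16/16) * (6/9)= -1949/21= -92.81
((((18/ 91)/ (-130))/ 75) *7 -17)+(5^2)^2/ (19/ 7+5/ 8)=672218064/ 3950375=170.17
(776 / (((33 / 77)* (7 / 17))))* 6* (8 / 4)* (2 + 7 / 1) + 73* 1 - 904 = 474081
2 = 2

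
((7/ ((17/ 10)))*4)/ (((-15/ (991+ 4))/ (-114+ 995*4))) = -215413520/ 51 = -4223794.51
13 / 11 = 1.18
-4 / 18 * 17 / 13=-34 / 117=-0.29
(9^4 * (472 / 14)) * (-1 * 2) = -442398.86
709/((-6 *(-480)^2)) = -709/1382400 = -0.00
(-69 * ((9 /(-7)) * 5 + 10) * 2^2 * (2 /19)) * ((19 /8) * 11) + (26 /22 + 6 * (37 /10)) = -1034623 /385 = -2687.33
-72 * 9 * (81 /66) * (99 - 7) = -73165.09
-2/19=-0.11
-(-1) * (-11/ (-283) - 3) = -838/ 283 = -2.96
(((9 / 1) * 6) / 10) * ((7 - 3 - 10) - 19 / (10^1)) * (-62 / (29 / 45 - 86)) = -595107 / 19205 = -30.99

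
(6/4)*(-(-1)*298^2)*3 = 399618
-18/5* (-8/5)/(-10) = -72/125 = -0.58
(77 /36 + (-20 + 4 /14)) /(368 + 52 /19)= -84151 /1775088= -0.05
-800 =-800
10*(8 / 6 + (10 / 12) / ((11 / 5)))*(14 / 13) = 7910 / 429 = 18.44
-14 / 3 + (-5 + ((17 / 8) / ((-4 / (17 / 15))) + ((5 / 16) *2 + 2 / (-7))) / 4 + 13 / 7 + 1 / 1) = -30801 / 4480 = -6.88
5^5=3125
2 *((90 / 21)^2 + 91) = 218.73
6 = 6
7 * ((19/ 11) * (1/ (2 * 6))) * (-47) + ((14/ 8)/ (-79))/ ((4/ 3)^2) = -7903343/ 166848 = -47.37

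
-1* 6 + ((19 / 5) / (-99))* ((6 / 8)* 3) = -1339 / 220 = -6.09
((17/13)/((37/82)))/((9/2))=2788/4329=0.64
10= 10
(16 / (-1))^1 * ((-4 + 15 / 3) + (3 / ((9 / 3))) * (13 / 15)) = -29.87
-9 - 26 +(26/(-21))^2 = -33.47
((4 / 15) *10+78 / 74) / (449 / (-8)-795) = -3304 / 755799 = -0.00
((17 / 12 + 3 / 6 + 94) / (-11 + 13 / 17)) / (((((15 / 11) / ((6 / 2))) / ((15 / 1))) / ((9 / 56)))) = -49.70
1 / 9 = 0.11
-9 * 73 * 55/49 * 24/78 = -144540/637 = -226.91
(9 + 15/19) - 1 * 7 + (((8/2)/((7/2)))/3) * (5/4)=1303/399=3.27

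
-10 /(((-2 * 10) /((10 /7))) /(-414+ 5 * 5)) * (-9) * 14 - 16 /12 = 105026 /3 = 35008.67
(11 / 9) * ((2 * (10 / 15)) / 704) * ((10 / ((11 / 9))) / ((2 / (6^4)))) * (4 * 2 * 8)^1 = 8640 / 11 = 785.45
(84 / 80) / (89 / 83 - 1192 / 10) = -581 / 65364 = -0.01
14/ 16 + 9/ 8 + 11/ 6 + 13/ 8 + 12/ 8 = 6.96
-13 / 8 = -1.62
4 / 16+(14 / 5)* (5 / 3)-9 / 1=-4.08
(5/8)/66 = 5/528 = 0.01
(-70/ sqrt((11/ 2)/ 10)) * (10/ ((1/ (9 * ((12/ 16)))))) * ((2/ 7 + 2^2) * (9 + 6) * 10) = -6075000 * sqrt(55)/ 11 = -4095764.16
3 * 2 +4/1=10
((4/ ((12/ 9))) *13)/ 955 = 39/ 955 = 0.04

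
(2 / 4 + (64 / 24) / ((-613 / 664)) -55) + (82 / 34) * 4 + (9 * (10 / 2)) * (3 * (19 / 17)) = 6448987 / 62526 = 103.14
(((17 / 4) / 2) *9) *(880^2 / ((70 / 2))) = 2962080 / 7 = 423154.29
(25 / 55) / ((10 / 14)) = 7 / 11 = 0.64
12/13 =0.92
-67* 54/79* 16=-57888/79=-732.76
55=55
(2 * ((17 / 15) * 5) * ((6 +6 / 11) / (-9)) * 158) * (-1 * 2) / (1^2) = 85952 / 33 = 2604.61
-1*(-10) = 10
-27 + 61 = 34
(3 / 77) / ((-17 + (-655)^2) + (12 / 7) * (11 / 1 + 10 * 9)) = 3 / 33046948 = 0.00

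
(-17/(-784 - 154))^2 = 289/879844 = 0.00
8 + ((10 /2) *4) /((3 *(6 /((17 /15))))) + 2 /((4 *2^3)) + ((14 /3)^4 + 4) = 631921 /1296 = 487.59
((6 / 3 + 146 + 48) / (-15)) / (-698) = 98 / 5235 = 0.02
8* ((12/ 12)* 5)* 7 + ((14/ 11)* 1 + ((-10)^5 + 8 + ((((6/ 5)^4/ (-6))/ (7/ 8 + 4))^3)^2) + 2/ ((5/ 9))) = -315543404347828638116679940164/ 3164702594280242919921875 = -99707.13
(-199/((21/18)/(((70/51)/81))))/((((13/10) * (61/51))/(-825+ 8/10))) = 2523320/1647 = 1532.07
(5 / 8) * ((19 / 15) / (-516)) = -0.00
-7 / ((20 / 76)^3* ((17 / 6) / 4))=-542.26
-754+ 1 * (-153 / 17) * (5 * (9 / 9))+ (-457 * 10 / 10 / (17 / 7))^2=34611.38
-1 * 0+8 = 8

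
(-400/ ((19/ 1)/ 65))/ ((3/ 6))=-52000/ 19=-2736.84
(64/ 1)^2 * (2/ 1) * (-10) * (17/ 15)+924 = -275756/ 3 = -91918.67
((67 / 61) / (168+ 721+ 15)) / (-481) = -67 / 26524264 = -0.00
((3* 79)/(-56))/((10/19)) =-4503/560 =-8.04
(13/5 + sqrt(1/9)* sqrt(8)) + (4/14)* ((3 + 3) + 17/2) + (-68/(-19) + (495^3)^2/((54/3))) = 2* sqrt(2)/3 + 1086951908596654353/1330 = 817257074132823.76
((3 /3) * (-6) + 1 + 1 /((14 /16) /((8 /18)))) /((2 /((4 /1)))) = -566 /63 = -8.98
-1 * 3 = -3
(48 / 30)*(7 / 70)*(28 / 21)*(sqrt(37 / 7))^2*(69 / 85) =13616 / 14875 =0.92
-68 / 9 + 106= 886 / 9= 98.44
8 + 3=11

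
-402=-402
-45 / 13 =-3.46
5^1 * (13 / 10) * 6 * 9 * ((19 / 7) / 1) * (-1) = -6669 / 7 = -952.71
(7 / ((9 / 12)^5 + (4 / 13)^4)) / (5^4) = 204725248 / 4501541875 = 0.05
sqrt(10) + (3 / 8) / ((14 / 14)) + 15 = sqrt(10) + 123 / 8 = 18.54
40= 40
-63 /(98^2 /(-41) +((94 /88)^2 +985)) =-1666896 /19894195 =-0.08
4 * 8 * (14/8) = 56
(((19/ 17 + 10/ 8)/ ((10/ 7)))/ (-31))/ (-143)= 1127/ 3014440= 0.00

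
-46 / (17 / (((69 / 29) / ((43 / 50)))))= -158700 / 21199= -7.49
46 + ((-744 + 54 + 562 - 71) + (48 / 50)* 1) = -152.04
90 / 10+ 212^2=44953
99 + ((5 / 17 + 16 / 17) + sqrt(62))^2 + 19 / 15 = 42 *sqrt(62) / 17 + 710041 / 4335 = 183.25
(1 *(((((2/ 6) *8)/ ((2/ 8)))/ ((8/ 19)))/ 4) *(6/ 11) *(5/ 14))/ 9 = 95/ 693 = 0.14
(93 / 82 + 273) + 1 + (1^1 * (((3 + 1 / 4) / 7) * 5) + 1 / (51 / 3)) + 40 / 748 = 59587161 / 214676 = 277.57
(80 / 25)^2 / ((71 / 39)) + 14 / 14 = 11759 / 1775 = 6.62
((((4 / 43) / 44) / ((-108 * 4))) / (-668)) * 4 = 1 / 34124112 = 0.00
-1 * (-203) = 203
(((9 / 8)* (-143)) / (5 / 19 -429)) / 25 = 24453 / 1629200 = 0.02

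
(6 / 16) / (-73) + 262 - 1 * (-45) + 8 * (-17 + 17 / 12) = 319439 / 1752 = 182.33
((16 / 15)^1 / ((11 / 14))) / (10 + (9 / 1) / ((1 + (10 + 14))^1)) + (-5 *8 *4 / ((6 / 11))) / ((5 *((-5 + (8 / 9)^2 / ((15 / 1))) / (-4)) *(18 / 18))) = -347169760 / 7339431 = -47.30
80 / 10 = 8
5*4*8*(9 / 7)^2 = 12960 / 49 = 264.49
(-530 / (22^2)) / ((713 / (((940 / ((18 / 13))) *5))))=-4047875 / 776457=-5.21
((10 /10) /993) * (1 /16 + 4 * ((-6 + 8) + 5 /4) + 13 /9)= 2089 /142992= 0.01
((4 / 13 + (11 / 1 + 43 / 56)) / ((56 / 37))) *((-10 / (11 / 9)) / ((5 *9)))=-325267 / 224224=-1.45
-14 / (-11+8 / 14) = 98 / 73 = 1.34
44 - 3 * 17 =-7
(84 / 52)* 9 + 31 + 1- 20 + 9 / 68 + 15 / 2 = 30207 / 884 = 34.17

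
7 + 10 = 17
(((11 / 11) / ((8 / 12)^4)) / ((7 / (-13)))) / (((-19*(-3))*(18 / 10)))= -0.09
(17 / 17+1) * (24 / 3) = 16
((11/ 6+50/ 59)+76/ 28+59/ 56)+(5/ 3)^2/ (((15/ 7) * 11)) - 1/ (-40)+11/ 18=17669573/ 2453220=7.20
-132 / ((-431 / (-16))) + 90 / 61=-3.42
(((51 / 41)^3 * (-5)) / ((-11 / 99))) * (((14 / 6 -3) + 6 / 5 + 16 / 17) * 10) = 88017840 / 68921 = 1277.08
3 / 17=0.18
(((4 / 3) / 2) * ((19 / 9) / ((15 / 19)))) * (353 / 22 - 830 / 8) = -1393099 / 8910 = -156.35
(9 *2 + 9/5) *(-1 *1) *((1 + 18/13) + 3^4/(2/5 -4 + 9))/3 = -7458/65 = -114.74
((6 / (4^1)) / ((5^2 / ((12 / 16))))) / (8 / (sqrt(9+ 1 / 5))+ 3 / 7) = -4347 / 1526600+ 441*sqrt(230) / 381650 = 0.01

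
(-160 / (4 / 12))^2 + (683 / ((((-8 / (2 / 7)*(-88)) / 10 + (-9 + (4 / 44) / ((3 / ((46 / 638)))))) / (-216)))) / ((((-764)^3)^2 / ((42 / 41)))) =1467120680942567471573537438865 / 6367711288813226873237504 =230400.00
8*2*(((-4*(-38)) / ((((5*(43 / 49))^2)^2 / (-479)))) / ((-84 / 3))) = 239842074976 / 2136750625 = 112.25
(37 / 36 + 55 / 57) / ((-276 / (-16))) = 1363 / 11799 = 0.12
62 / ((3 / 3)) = 62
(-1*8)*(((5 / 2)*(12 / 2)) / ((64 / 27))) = -405 / 8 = -50.62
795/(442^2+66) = 0.00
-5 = -5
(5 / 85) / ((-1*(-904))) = 1 / 15368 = 0.00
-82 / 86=-41 / 43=-0.95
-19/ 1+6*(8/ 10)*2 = -47/ 5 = -9.40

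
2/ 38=1/ 19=0.05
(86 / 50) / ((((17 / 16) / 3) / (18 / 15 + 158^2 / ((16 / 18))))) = 17049672 / 125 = 136397.38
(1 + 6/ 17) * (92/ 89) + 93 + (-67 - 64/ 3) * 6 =-659065/ 1513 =-435.60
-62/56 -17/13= -879/364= -2.41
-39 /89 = -0.44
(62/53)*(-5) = -310/53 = -5.85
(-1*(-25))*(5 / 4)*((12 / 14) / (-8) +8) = 27625 / 112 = 246.65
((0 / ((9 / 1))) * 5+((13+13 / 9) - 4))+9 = 175 / 9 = 19.44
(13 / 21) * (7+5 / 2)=247 / 42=5.88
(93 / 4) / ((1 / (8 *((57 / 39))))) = 3534 / 13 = 271.85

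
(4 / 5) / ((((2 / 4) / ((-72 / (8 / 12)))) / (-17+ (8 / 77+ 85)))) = -4530816 / 385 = -11768.35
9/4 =2.25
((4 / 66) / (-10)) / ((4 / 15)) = -1 / 44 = -0.02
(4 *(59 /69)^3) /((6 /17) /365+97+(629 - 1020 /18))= 2548753390 /682184964987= 0.00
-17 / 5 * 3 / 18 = -17 / 30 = -0.57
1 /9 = 0.11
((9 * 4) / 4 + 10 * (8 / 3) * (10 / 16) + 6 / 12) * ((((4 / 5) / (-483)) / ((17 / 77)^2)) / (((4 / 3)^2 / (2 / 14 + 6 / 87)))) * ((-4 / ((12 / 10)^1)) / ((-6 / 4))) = -816871 / 3469734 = -0.24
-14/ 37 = -0.38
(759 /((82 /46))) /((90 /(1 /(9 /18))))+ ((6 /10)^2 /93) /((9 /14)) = 9.47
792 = 792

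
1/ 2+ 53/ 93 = 199/ 186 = 1.07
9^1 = 9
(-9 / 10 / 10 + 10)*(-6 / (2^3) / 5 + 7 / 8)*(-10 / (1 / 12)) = -86217 / 100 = -862.17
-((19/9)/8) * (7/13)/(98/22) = -209/6552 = -0.03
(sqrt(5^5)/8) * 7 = 175 * sqrt(5)/8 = 48.91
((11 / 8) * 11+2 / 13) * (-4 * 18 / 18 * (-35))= 55615 / 26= 2139.04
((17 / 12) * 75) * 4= 425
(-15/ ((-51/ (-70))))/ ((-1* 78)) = 175/ 663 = 0.26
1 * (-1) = -1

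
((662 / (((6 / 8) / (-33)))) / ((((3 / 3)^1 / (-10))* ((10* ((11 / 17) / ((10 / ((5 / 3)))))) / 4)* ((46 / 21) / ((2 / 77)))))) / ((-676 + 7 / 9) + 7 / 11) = -911574 / 48001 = -18.99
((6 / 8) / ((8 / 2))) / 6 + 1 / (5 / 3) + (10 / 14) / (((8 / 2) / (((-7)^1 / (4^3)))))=783 / 1280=0.61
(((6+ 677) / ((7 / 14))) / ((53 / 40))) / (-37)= -54640 / 1961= -27.86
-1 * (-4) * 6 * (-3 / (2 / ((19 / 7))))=-684 / 7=-97.71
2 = 2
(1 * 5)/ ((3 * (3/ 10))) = 50/ 9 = 5.56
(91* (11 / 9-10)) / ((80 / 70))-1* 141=-60475 / 72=-839.93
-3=-3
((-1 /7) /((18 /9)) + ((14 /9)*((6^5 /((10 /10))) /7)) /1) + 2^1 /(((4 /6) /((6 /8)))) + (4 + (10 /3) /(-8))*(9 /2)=97793 /56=1746.30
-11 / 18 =-0.61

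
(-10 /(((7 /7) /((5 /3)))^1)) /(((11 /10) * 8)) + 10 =535 /66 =8.11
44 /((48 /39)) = 143 /4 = 35.75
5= 5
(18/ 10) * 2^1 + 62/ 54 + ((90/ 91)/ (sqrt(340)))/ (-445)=4.75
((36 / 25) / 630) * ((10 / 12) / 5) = 0.00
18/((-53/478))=-8604/53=-162.34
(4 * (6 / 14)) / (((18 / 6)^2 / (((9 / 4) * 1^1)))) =3 / 7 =0.43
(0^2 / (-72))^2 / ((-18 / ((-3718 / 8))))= 0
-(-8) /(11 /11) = 8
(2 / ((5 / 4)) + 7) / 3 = 43 / 15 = 2.87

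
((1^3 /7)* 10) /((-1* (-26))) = 0.05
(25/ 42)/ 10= 0.06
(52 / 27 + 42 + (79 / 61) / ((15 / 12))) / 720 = 185131 / 2964600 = 0.06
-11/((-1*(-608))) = -11/608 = -0.02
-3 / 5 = -0.60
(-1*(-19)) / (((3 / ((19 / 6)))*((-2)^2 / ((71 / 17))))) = 25631 / 1224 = 20.94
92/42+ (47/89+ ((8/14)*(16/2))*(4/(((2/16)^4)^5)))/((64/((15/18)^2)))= 5211937214476667014559/22784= 228754266787072814.89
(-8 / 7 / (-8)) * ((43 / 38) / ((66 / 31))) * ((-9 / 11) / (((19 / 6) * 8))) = -11997 / 4892272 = -0.00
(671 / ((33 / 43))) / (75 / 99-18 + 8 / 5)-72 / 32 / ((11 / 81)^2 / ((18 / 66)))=-1225283267 / 13741244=-89.17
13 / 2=6.50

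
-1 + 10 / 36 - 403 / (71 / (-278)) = 2015689 / 1278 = 1577.22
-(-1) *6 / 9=2 / 3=0.67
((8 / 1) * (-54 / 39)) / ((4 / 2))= -72 / 13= -5.54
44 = 44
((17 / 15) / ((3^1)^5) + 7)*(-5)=-25532 / 729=-35.02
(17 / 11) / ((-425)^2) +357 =41724376 / 116875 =357.00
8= 8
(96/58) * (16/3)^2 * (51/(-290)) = -34816/4205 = -8.28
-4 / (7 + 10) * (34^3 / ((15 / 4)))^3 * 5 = -914326479306752 / 675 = -1354557747121.11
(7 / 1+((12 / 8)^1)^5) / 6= 467 / 192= 2.43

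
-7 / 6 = -1.17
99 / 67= 1.48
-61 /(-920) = 61 /920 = 0.07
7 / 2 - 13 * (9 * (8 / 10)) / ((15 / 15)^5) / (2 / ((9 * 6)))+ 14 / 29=-731733 / 290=-2523.22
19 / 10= 1.90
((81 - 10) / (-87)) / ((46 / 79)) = -5609 / 4002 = -1.40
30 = 30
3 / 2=1.50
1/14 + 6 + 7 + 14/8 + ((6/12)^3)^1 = 837/56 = 14.95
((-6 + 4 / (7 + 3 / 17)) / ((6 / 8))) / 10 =-664 / 915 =-0.73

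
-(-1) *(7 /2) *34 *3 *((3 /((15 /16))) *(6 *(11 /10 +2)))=531216 /25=21248.64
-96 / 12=-8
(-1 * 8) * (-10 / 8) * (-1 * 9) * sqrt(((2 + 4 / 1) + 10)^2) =-1440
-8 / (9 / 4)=-32 / 9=-3.56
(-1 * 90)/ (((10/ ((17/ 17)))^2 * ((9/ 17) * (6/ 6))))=-17/ 10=-1.70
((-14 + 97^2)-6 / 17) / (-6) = -159709 / 102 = -1565.77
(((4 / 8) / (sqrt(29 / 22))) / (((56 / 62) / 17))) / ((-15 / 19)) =-10013 * sqrt(638) / 24360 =-10.38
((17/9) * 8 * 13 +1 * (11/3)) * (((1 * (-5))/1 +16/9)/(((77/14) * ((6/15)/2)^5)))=-326431250/891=-366365.04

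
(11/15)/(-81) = -11/1215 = -0.01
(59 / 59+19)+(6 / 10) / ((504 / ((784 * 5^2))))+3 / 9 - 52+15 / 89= -2180 / 267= -8.16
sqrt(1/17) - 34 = -34 + sqrt(17)/17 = -33.76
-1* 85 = -85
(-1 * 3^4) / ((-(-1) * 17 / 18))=-1458 / 17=-85.76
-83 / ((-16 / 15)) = 1245 / 16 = 77.81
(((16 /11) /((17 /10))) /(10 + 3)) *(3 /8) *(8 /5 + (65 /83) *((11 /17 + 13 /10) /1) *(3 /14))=1141827 /24010987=0.05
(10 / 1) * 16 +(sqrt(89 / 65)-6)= sqrt(5785) / 65 +154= 155.17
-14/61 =-0.23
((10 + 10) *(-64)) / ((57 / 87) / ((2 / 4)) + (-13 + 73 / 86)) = 3192320 / 27037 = 118.07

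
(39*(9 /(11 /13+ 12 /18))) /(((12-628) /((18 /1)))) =-123201 /18172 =-6.78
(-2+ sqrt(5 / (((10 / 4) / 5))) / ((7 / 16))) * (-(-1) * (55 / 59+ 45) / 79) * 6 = -32520 / 4661+ 260160 * sqrt(10) / 32627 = 18.24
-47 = -47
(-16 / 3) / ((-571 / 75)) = 400 / 571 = 0.70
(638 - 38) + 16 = 616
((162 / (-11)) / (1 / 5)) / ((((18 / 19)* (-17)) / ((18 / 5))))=3078 / 187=16.46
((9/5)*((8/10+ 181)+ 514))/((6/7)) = 73059/50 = 1461.18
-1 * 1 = -1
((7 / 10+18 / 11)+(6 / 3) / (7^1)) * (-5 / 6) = -673 / 308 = -2.19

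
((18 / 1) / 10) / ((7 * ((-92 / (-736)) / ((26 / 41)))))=1872 / 1435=1.30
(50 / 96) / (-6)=-25 / 288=-0.09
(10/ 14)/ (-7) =-5/ 49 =-0.10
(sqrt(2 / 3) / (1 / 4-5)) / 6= -2*sqrt(6) / 171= -0.03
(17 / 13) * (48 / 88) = 102 / 143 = 0.71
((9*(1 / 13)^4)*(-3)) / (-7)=27 / 199927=0.00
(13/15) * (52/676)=1/15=0.07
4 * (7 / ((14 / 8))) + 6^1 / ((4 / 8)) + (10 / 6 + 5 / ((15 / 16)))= 35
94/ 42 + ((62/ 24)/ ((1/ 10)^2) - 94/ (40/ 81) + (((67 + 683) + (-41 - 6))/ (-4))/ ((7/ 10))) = -3617/ 20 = -180.85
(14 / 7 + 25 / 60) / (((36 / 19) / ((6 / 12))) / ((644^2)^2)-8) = -2961727446328 / 9804339132645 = -0.30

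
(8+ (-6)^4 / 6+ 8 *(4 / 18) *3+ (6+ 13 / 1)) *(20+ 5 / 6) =93125 / 18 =5173.61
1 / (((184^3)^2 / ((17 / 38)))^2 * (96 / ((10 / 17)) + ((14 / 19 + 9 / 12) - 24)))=1445 / 1529693971488503935201124552802304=0.00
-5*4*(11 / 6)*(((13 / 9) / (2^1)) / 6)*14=-5005 / 81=-61.79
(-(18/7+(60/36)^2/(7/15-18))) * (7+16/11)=-413137/20251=-20.40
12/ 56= 3/ 14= 0.21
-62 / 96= -31 / 48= -0.65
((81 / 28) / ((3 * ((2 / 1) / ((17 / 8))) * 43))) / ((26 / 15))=6885 / 500864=0.01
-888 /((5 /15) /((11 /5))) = -29304 /5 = -5860.80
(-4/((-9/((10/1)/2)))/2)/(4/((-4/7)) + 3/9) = -1/6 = -0.17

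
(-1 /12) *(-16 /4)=1 /3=0.33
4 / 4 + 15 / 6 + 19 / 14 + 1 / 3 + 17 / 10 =6.89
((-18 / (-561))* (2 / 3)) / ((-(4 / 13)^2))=-169 / 748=-0.23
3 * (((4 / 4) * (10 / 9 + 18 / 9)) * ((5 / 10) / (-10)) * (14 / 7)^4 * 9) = -336 / 5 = -67.20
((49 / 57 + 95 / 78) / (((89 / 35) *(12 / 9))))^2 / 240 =2322659045 / 1484551031808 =0.00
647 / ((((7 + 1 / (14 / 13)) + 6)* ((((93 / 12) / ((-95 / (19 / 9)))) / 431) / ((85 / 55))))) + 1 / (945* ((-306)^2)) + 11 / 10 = -70471214517640081 / 392258526660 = -179655.02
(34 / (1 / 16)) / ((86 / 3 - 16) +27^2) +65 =146257 / 2225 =65.73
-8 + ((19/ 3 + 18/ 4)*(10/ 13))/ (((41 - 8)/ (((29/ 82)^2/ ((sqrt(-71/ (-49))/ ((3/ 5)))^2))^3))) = -8.00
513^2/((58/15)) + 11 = 68071.95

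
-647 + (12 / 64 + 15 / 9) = -30967 / 48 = -645.15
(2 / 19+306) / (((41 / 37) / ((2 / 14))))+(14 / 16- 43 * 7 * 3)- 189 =-1051.66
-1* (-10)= 10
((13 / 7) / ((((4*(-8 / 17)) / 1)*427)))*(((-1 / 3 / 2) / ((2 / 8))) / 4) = 221 / 573888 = 0.00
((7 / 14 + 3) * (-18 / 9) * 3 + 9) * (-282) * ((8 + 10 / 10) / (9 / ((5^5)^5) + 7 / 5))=1134574413299560546875 / 52154064178466798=21754.29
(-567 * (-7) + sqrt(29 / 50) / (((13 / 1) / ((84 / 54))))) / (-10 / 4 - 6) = -7938 / 17 - 14 * sqrt(58) / 9945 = -466.95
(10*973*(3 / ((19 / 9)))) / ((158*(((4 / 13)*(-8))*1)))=-1707615 / 48032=-35.55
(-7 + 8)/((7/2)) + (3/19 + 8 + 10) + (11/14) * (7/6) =30899/1596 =19.36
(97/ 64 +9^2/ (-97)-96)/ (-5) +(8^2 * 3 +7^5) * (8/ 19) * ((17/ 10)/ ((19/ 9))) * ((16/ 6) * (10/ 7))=21975.83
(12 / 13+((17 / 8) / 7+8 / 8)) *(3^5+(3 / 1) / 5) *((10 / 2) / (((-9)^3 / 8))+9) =306545689 / 63180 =4851.94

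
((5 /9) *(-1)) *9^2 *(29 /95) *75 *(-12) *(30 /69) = 2349000 /437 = 5375.29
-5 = -5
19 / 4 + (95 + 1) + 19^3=27839 / 4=6959.75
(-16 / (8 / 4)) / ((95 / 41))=-328 / 95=-3.45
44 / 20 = 11 / 5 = 2.20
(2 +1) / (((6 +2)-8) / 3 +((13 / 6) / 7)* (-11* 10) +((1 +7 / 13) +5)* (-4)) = -819 / 16435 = -0.05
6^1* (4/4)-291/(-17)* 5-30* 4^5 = -520683/17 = -30628.41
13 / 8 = 1.62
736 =736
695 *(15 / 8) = 10425 / 8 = 1303.12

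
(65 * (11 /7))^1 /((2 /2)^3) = 715 /7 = 102.14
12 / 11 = 1.09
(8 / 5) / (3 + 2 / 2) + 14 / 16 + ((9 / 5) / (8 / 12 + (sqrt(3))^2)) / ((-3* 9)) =553 / 440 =1.26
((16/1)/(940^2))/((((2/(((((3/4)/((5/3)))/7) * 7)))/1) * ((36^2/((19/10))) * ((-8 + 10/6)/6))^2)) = 1/127238400000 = 0.00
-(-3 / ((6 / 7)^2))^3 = 117649 / 1728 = 68.08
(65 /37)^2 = 4225 /1369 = 3.09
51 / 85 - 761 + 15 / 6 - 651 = -14089 / 10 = -1408.90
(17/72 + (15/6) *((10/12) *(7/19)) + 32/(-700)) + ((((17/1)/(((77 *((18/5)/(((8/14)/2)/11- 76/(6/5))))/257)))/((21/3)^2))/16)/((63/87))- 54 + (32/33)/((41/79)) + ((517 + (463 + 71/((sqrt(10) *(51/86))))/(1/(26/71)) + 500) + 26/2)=1118 *sqrt(10)/255 + 2089321136096309749/1822159507152600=1160.48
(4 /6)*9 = 6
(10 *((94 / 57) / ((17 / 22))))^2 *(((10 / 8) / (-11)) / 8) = -6.47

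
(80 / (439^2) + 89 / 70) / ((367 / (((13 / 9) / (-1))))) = -223050997 / 44559022410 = -0.01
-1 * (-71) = 71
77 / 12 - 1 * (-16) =269 / 12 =22.42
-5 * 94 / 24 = -235 / 12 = -19.58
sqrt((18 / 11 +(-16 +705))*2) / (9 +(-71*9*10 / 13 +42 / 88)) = -52*sqrt(167134) / 275739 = -0.08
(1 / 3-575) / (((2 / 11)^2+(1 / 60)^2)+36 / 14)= -1752273600 / 7942447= -220.62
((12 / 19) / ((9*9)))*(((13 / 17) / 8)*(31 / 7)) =403 / 122094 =0.00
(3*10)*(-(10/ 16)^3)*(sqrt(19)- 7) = 13125/ 256- 1875*sqrt(19)/ 256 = 19.34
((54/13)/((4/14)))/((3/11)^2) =2541/13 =195.46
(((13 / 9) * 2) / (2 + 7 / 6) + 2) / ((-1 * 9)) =-166 / 513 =-0.32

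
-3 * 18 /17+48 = 762 /17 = 44.82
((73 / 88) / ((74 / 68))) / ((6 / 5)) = 6205 / 9768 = 0.64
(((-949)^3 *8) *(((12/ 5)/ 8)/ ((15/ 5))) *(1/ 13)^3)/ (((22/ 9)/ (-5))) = 7002306/ 11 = 636573.27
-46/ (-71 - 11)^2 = -23/ 3362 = -0.01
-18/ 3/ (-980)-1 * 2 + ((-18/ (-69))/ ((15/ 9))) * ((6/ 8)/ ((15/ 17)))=-1.86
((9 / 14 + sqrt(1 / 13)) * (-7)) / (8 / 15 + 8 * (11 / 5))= -135 / 544 - 105 * sqrt(13) / 3536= -0.36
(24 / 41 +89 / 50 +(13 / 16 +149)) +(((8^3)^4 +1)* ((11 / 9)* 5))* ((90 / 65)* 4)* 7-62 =3471158208958569921 / 213200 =16281229873164.02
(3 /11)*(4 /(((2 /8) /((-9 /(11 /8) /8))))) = -432 /121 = -3.57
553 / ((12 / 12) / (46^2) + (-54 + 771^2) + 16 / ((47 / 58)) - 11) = 54996956 / 59113845647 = 0.00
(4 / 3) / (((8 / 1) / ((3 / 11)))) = 1 / 22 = 0.05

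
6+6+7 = 19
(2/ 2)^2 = 1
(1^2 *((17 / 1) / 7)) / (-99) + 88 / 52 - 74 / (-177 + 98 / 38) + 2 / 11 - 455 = -6758256497 / 14927913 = -452.73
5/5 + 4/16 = 5/4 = 1.25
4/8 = 1/2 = 0.50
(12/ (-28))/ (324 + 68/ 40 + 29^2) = -10/ 27223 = -0.00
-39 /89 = -0.44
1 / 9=0.11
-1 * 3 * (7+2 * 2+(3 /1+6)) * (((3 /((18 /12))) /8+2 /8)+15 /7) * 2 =-2220 /7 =-317.14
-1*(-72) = 72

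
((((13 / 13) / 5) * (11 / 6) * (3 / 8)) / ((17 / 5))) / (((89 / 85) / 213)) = 11715 / 1424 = 8.23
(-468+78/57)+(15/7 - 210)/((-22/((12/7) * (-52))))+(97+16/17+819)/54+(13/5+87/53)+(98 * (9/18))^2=154097496079/138407115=1113.36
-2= -2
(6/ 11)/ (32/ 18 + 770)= 27/ 38203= 0.00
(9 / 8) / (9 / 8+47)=9 / 385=0.02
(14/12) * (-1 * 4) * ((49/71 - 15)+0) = 14224/213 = 66.78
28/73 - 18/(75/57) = -13.30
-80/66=-40/33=-1.21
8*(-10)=-80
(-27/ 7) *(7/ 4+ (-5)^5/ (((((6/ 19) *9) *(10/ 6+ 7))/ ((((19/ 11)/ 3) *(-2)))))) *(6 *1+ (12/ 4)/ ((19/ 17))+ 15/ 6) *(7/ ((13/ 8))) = -970392725/ 35321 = -27473.53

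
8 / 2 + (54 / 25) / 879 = 29318 / 7325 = 4.00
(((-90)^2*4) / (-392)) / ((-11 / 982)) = 3977100 / 539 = 7378.66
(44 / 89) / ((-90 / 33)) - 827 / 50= -223229 / 13350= -16.72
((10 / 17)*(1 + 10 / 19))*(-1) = -290 / 323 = -0.90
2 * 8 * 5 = 80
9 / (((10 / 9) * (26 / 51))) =15.89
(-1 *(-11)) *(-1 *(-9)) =99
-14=-14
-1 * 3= -3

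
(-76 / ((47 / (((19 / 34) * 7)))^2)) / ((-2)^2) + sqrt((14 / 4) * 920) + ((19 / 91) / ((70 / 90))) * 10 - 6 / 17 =3578462609 / 1626645748 + 2 * sqrt(805) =58.94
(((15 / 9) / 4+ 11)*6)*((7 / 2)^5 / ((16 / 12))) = 6907677 / 256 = 26983.11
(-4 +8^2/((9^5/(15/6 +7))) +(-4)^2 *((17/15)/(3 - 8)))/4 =-2810869/1476225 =-1.90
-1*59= -59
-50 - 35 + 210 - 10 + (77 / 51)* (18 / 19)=37607 / 323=116.43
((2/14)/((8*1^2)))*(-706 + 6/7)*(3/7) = -1851/343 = -5.40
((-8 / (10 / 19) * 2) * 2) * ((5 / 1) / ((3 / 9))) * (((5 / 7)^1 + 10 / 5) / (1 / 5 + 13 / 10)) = -11552 / 7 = -1650.29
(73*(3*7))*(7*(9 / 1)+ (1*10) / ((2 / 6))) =142569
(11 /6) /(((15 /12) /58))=85.07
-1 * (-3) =3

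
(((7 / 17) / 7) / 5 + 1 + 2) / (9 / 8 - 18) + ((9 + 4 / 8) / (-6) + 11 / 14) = -313619 / 321300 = -0.98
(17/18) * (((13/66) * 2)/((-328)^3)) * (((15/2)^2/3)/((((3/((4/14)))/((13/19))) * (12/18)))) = -71825/3717049577472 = -0.00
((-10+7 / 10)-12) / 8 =-213 / 80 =-2.66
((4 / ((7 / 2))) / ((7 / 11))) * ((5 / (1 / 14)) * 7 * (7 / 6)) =3080 / 3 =1026.67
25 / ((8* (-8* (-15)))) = 5 / 192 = 0.03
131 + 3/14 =1837/14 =131.21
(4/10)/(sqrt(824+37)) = 2* sqrt(861)/4305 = 0.01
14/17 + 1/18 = 269/306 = 0.88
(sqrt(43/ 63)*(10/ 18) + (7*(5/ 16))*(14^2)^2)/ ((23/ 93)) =155*sqrt(301)/ 1449 + 7815255/ 23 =339795.55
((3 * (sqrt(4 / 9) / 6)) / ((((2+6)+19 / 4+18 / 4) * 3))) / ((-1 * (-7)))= 4 / 4347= 0.00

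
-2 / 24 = -1 / 12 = -0.08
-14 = -14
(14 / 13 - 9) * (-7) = 721 / 13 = 55.46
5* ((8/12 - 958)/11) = -435.15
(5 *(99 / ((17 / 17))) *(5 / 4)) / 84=825 / 112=7.37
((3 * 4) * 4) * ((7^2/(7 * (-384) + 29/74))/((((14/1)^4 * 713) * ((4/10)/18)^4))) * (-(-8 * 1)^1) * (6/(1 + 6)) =-43696260000/48638627597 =-0.90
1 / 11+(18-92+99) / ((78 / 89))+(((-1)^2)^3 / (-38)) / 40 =18659851 / 652080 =28.62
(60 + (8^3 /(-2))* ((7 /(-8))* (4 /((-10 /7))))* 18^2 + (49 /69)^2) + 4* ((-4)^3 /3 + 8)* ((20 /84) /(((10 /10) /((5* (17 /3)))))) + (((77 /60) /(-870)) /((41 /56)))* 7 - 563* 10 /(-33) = -6647495173729282 /32691287475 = -203341.49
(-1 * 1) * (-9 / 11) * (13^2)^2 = 23368.09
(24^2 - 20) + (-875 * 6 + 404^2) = 158522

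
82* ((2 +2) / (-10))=-164 / 5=-32.80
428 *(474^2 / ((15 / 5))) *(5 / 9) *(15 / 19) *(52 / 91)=1068459200 / 133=8033527.82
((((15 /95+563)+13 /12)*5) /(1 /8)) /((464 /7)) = 4502645 /13224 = 340.49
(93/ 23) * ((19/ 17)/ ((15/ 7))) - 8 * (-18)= 285643/ 1955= 146.11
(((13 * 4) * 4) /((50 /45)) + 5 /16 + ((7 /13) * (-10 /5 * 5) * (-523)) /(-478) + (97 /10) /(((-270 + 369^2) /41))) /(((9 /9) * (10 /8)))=6134722340249 /42221333700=145.30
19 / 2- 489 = -959 / 2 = -479.50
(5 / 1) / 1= 5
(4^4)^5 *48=52776558133248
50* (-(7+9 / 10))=-395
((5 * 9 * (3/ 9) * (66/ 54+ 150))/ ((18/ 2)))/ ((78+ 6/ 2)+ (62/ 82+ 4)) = 279005/ 94932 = 2.94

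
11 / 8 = 1.38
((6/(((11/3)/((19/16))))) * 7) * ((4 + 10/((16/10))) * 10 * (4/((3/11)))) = 81795/4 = 20448.75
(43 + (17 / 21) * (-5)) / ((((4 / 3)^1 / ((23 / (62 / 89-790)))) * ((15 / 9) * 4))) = -837223 / 6556480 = -0.13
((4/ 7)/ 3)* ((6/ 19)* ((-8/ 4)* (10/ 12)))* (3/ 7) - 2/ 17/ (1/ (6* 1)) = -11852/ 15827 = -0.75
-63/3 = -21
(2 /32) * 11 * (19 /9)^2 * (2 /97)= 3971 /62856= 0.06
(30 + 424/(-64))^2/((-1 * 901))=-2057/3392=-0.61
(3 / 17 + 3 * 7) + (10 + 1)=547 / 17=32.18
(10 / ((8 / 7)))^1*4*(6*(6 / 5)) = 252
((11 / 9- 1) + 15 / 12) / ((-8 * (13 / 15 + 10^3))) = -0.00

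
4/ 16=1/ 4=0.25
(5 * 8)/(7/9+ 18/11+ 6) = 3960/833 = 4.75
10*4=40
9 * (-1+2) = 9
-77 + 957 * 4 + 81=3832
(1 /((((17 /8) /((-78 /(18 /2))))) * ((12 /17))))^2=2704 /81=33.38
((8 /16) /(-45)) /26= -1 /2340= -0.00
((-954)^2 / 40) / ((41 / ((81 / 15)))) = 6143283 / 2050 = 2996.72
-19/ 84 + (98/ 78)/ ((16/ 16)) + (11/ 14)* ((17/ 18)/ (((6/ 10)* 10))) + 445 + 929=27030025/ 19656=1375.15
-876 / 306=-146 / 51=-2.86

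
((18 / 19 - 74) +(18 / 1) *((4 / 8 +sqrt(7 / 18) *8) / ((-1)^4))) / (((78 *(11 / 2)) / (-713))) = 867721 / 8151 - 5704 *sqrt(14) / 143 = -42.79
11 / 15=0.73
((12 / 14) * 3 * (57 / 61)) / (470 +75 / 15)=54 / 10675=0.01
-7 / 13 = -0.54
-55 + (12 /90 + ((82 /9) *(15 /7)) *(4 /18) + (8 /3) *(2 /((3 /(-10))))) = -64549 /945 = -68.31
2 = 2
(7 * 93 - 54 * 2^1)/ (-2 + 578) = 181/ 192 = 0.94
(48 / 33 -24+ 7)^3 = -3756.73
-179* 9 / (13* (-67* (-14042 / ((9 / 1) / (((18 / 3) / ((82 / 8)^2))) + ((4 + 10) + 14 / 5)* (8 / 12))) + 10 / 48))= -1044198648 / 46967190335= -0.02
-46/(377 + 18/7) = -322/2657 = -0.12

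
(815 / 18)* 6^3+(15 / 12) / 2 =78245 / 8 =9780.62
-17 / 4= -4.25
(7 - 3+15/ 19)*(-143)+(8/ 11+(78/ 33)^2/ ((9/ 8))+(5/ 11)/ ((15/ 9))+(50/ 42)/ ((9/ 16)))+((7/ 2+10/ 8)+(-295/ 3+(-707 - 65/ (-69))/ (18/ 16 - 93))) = -1067127871763/ 1399125420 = -762.71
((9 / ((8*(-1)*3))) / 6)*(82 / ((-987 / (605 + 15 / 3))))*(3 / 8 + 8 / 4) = 7.52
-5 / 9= -0.56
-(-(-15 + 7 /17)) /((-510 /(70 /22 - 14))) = -868 /2805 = -0.31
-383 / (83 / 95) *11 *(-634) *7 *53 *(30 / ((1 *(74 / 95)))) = 134150747288250 / 3071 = 43683082803.08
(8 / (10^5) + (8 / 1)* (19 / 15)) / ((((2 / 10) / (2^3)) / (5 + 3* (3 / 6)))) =4940039 / 1875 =2634.69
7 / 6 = 1.17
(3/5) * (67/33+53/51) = 1722/935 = 1.84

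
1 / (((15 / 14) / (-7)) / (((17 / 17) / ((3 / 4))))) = -392 / 45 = -8.71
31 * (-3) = -93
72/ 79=0.91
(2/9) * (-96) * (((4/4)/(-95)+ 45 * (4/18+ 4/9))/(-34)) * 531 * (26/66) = 6356896/1615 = 3936.16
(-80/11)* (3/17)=-240/187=-1.28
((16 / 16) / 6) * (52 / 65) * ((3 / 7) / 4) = 0.01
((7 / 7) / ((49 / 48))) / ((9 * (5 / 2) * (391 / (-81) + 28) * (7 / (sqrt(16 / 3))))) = 1152 * sqrt(3) / 3219055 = 0.00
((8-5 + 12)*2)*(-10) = -300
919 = 919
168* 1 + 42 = 210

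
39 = 39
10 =10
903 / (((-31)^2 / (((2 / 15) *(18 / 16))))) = 2709 / 19220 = 0.14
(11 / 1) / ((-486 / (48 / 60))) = -22 / 1215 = -0.02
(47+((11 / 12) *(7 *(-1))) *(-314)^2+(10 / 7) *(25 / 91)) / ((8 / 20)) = -3022295585 / 1911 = -1581525.69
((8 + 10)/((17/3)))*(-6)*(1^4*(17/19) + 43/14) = -170910/2261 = -75.59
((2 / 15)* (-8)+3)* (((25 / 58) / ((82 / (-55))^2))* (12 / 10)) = 3025 / 6724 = 0.45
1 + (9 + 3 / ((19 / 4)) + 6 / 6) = 221 / 19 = 11.63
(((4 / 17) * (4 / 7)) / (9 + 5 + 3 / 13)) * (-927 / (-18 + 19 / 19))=192816 / 374255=0.52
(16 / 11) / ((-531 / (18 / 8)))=-4 / 649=-0.01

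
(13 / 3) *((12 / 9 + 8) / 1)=364 / 9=40.44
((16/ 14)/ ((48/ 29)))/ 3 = 29/ 126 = 0.23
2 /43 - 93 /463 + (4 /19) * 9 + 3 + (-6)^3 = -79913386 /378271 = -211.26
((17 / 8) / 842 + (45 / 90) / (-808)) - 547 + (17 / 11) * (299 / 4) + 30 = -751129901 / 1870924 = -401.48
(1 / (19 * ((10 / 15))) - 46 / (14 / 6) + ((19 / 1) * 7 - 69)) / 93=0.48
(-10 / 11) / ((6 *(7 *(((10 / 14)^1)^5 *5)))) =-0.02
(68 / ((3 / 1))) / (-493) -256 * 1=-22276 / 87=-256.05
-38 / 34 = -19 / 17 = -1.12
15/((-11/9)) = -12.27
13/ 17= 0.76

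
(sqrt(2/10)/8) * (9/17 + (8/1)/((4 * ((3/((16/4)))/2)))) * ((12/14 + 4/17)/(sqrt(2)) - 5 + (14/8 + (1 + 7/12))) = -299 * sqrt(5)/1224 + 3887 * sqrt(10)/48552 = -0.29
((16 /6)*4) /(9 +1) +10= 166 /15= 11.07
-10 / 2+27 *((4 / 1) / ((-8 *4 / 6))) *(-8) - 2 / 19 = 2981 / 19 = 156.89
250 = 250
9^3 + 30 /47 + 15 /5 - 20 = 33494 /47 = 712.64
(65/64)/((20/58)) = 377/128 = 2.95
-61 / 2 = -30.50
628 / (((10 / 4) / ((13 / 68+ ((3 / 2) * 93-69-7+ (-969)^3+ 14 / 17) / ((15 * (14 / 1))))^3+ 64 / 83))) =-1785971764642273844739473452210349 / 87417623125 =-20430340025242751585502.73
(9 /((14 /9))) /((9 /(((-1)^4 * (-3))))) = -27 /14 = -1.93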